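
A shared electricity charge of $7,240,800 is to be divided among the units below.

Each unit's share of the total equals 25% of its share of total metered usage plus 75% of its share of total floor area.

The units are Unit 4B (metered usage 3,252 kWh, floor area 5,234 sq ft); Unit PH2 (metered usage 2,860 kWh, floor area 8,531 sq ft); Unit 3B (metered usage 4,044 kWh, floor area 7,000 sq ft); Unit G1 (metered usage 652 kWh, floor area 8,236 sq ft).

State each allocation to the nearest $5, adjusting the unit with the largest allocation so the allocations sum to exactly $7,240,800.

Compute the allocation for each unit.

Unit 4B: $1,524,765 | Unit PH2: $2,076,490 | Unit 3B: $1,988,105 | Unit G1: $1,651,440

Totals — metered usage 10,808, floor area 29,001.
Combined weights (25% metered usage + 75% floor area): Unit 4B 0.2106; Unit PH2 0.2868; Unit 3B 0.2746; Unit G1 0.2281.
Proportional shares: Unit 4B 1,524,763.75; Unit PH2 2,076,490.58; Unit 3B 1,988,106.90; Unit G1 1,651,438.77.
Rounded to nearest $5: Unit 4B $1,524,765; Unit PH2 $2,076,490; Unit 3B $1,988,105; Unit G1 $1,651,440. Sum = $7,240,800.
Rounded total matches; no reconciliation needed.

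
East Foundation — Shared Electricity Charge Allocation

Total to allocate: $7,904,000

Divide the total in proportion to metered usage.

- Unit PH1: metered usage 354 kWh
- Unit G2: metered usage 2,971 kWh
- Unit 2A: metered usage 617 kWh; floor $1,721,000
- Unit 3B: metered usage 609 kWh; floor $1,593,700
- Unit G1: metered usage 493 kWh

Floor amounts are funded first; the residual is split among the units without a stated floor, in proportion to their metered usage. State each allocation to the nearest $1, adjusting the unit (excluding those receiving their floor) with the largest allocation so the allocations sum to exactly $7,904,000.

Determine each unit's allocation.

Unit PH1: $425,514 · Unit G2: $3,571,192 · Unit 2A: $1,721,000 · Unit 3B: $1,593,700 · Unit G1: $592,594

Minimums first: Unit 2A $1,721,000; Unit 3B $1,593,700. Residual $4,589,300.
Residual split over remaining metered usage 3,818: Unit PH1 425,513.93 → $425,514; Unit G2 3,571,191.80 → $3,571,192; Unit G1 592,594.26 → $592,594.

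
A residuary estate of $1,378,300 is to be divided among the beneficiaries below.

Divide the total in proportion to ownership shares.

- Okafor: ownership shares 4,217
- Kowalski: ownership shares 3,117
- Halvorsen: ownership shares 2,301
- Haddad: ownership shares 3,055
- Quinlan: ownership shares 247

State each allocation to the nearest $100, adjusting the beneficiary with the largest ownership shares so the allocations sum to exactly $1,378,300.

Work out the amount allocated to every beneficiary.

Sum of ownership shares: 4,217 + 3,117 + 2,301 + 3,055 + 247 = 12,937.
Raw shares: Okafor 449,276.58; Kowalski 332,083.26; Halvorsen 245,147.12; Haddad 325,477.82; Quinlan 26,315.23.
Rounded to nearest $100: Okafor $449,300; Kowalski $332,100; Halvorsen $245,100; Haddad $325,500; Quinlan $26,300. Sum = $1,378,300.
Sum already equals the total — no adjustment.

Okafor: $449,300 | Kowalski: $332,100 | Halvorsen: $245,100 | Haddad: $325,500 | Quinlan: $26,300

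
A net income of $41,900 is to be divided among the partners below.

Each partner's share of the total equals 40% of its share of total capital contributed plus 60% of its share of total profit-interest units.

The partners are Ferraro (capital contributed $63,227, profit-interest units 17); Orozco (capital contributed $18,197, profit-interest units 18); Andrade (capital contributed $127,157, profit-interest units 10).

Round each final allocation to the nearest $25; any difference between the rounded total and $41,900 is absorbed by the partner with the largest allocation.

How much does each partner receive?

Totals — capital contributed 208,581, profit-interest units 45.
Composite weights (40% capital contributed + 60% profit-interest units): Ferraro 0.3479; Orozco 0.2749; Andrade 0.3772.
Proportional shares: Ferraro 14,577.78; Orozco 11,518.17; Andrade 15,804.05.
After rounding ($25): Ferraro $14,575; Orozco $11,525; Andrade $15,800. Sum = $41,900.
Sum already equals the total — no adjustment.

Ferraro: $14,575; Orozco: $11,525; Andrade: $15,800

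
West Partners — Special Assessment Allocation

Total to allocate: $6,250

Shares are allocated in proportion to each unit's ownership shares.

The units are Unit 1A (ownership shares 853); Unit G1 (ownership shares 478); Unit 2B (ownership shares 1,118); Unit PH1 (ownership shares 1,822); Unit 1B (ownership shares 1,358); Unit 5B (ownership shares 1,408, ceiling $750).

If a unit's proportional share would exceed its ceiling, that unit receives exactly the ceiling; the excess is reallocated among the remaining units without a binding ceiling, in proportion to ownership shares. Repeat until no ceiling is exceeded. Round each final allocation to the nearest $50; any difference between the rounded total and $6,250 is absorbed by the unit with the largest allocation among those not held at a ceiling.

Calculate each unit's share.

Unit 1A: $850 | Unit G1: $450 | Unit 2B: $1,100 | Unit PH1: $1,750 | Unit 1B: $1,350 | Unit 5B: $750

Ownership shares total: 7,037.
Pro-rata shares before constraints: Unit 1A 757.60; Unit G1 424.54; Unit 2B 992.97; Unit PH1 1,618.23; Unit 1B 1,206.12; Unit 5B 1,250.53.
Capped: Unit 5B ($750); residual $5,500 reallocated over remaining ownership shares 5,629.
Remaining shares: Unit 1A 833.45 → $850; Unit G1 467.05 → $450; Unit 2B 1,092.38 → $1,100; Unit PH1 1,780.25 → $1,800; Unit 1B 1,326.88 → $1,350.
Rounding difference −$50 applied to Unit PH1 → $1,750.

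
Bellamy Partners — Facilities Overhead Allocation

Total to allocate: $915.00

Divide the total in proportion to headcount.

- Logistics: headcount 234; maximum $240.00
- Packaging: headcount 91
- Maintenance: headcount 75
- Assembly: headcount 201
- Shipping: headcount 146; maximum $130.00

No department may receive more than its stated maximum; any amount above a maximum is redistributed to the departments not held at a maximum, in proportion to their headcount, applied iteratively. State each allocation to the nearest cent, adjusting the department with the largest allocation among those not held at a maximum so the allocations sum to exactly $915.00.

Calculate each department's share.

Logistics: $240.00; Packaging: $135.14; Maintenance: $111.38; Assembly: $298.48; Shipping: $130.00

Total headcount = 747.
Unconstrained shares: Logistics 286.6265; Packaging 111.4659; Maintenance 91.8675; Assembly 246.2048; Shipping 178.8353.
Cap binds for Logistics ($240.00), Shipping ($130.00); remaining pool $545.00 reallocated over remaining headcount 367.
Redistributed shares: Packaging 135.1362 → $135.14; Maintenance 111.3760 → $111.38; Assembly 298.4877 → $298.49.
Rounding difference −$0.01 applied to Assembly → $298.48.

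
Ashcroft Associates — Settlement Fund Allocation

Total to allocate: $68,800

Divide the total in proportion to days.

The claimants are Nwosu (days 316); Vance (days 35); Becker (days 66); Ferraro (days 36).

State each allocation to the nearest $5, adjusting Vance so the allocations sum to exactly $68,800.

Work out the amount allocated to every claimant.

Sum of days: 453.
Raw shares: Nwosu 316/453 × $68,800 = 47,992.94; Vance 35/453 × $68,800 = 5,315.67; Becker 66/453 × $68,800 = 10,023.84; Ferraro 36/453 × $68,800 = 5,467.55.
At nearest $5: Nwosu $47,995; Vance $5,315; Becker $10,025; Ferraro $5,470. Sum = $68,805.
Difference $68,800 − $68,805 = −$5 applied to Vance: Vance becomes $5,310.

Nwosu: $47,995 · Vance: $5,310 · Becker: $10,025 · Ferraro: $5,470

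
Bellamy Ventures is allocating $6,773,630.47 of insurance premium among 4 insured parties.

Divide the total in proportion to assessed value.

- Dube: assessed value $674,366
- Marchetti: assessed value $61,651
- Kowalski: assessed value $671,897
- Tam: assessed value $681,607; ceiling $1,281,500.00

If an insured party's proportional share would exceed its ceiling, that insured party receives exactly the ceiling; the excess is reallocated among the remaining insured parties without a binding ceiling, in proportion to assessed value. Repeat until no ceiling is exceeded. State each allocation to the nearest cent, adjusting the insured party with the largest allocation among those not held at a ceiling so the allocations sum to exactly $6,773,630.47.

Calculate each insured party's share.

Total assessed value = 2,089,521.
Pro-rata shares before constraints: Dube 2,186,102.0232; Marchetti 199,854.9391; Kowalski 2,178,098.2301; Tam 2,209,575.2777.
Cap binds for Tam ($1,281,500.00); residual $5,492,130.47 reallocated over remaining assessed value 1,407,914.
Redistributed shares: Dube 2,630,633.7294 → $2,630,633.73; Marchetti 240,494.3311 → $240,494.33; Kowalski 2,621,002.4095 → $2,621,002.41.

Dube: $2,630,633.73 · Marchetti: $240,494.33 · Kowalski: $2,621,002.41 · Tam: $1,281,500.00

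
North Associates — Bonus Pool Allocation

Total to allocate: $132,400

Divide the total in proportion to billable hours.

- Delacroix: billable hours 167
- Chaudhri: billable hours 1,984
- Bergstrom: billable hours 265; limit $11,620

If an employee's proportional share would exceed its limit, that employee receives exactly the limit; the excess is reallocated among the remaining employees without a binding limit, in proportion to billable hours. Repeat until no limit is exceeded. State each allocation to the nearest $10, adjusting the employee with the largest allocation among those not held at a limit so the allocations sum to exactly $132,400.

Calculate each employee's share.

Delacroix: $9,380; Chaudhri: $111,400; Bergstrom: $11,620

Total billable hours = 2,416.
Pro-rata shares before constraints: Delacroix 9,151.82; Chaudhri 108,725.83; Bergstrom 14,522.35.
Held at cap: Bergstrom ($11,620); remaining pool $120,780 reallocated over remaining billable hours 2,151.
Remaining shares: Delacroix 9,377.15 → $9,380; Chaudhri 111,402.85 → $111,400.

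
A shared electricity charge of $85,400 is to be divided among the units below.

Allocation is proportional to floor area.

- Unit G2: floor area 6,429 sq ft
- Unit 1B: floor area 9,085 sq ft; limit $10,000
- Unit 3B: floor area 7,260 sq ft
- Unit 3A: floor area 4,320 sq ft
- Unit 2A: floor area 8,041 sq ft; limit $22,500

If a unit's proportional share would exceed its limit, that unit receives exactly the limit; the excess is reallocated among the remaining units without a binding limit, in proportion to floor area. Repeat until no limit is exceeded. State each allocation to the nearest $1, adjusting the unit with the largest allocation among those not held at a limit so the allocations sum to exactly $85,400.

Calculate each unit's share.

Floor area total: 35,135.
Proportional shares (ignoring caps): Unit G2 15,626.49; Unit 1B 22,082.23; Unit 3B 17,646.34; Unit 3A 10,500.30; Unit 2A 19,544.65.
Held at cap: Unit 1B ($10,000); remaining pool $75,400 reallocated over remaining floor area 26,050.
Held at cap: Unit 2A ($22,500); remaining pool $52,900 reallocated over remaining floor area 18,009.
Shares after redistribution: Unit G2 18,884.67 → $18,885; Unit 3B 21,325.67 → $21,326; Unit 3A 12,689.66 → $12,690.
Rounding difference −$1 applied to Unit 3B → $21,325.

Unit G2: $18,885; Unit 1B: $10,000; Unit 3B: $21,325; Unit 3A: $12,690; Unit 2A: $22,500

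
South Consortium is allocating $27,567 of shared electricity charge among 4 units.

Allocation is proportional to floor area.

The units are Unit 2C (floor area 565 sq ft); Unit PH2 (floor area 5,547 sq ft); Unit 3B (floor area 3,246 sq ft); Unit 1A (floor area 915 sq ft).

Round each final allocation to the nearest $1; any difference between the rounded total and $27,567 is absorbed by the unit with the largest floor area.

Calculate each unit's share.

Floor area total: 10,273.
Proportional shares: Unit 2C 565/10,273 × $27,567 = 1,516.14; Unit PH2 5,547/10,273 × $27,567 = 14,885.05; Unit 3B 3,246/10,273 × $27,567 = 8,710.45; Unit 1A 915/10,273 × $27,567 = 2,455.35.
Rounded to nearest $1: Unit 2C $1,516; Unit PH2 $14,885; Unit 3B $8,710; Unit 1A $2,455. Sum = $27,566.
Difference $27,567 − $27,566 = +$1 applied to largest floor area (Unit PH2): Unit PH2 becomes $14,886.

Unit 2C: $1,516 | Unit PH2: $14,886 | Unit 3B: $8,710 | Unit 1A: $2,455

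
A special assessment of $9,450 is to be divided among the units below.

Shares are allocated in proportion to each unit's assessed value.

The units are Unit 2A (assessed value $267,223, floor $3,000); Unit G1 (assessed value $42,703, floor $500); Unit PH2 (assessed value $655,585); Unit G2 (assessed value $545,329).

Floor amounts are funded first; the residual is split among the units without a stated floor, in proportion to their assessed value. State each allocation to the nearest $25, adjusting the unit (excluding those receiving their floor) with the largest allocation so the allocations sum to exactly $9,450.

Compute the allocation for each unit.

Guaranteed amounts: Unit 2A $3,000; Unit G1 $500. Remaining pool $5,950.
Remaining pool split over remaining assessed value 1,200,914: Unit PH2 3,248.13 → $3,250; Unit G2 2,701.87 → $2,700.

Unit 2A: $3,000 · Unit G1: $500 · Unit PH2: $3,250 · Unit G2: $2,700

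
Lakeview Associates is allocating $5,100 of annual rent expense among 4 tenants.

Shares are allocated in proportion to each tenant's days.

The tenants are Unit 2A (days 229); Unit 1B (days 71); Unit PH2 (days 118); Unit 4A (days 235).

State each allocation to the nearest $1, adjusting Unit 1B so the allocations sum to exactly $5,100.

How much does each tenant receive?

Unit 2A: $1,789 | Unit 1B: $554 | Unit PH2: $922 | Unit 4A: $1,835

Combined days = 653.
Unrounded shares: Unit 2A 229/653 × $5,100 = 1,788.51; Unit 1B 71/653 × $5,100 = 554.52; Unit PH2 118/653 × $5,100 = 921.59; Unit 4A 235/653 × $5,100 = 1,835.38.
Rounded to nearest $1: Unit 2A $1,789; Unit 1B $555; Unit PH2 $922; Unit 4A $1,835. Sum = $5,101.
Difference $5,100 − $5,101 = −$1 applied to Unit 1B: Unit 1B becomes $554.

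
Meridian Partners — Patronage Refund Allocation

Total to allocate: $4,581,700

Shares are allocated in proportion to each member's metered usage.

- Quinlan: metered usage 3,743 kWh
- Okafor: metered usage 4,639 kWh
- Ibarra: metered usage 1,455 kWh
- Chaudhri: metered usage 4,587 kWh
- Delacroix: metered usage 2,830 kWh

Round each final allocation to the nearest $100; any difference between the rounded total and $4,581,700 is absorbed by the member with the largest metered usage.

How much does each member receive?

Sum of metered usage: 17,254.
Proportional shares: Quinlan 3,743/17,254 × $4,581,700 = 993,932.02; Okafor 4,639/17,254 × $4,581,700 = 1,231,859.64; Ibarra 1,455/17,254 × $4,581,700 = 386,366.84; Chaudhri 4,587/17,254 × $4,581,700 = 1,218,051.34; Delacroix 2,830/17,254 × $4,581,700 = 751,490.15.
Rounded to nearest $100: Quinlan $993,900; Okafor $1,231,900; Ibarra $386,400; Chaudhri $1,218,100; Delacroix $751,500. Sum = $4,581,800.
Difference $4,581,700 − $4,581,800 = −$100 applied to largest metered usage (Okafor): Okafor becomes $1,231,800.

Quinlan: $993,900 | Okafor: $1,231,800 | Ibarra: $386,400 | Chaudhri: $1,218,100 | Delacroix: $751,500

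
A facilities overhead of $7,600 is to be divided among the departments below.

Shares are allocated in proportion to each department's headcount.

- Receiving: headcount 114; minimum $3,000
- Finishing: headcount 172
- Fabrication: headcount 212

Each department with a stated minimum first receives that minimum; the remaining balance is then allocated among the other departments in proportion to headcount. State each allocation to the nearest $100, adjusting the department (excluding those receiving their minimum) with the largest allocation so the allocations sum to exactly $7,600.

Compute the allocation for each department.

Receiving: $3,000 · Finishing: $2,100 · Fabrication: $2,500

Fund the minimums — Receiving $3,000. Remaining pool $4,600.
Remaining pool split over remaining headcount 384: Finishing 2,060.42 → $2,100; Fabrication 2,539.58 → $2,500.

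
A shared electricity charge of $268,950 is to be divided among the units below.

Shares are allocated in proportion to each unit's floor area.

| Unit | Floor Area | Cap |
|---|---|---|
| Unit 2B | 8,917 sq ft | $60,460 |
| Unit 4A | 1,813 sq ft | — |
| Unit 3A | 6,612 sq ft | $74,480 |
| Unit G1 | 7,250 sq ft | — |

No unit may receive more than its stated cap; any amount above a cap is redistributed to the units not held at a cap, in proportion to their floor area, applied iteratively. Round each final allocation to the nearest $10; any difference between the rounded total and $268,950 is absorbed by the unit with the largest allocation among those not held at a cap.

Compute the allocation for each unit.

Total floor area = 24,592.
Proportional shares (ignoring caps): Unit 2B 97,520.62; Unit 4A 19,827.84; Unit 3A 72,312.03; Unit G1 79,289.50.
Held at cap: Unit 2B ($60,460); balance $208,490 reallocated over remaining floor area 15,675.
Held at cap: Unit 3A ($74,480); balance $134,010 reallocated over remaining floor area 9,063.
Redistributed shares: Unit 4A 26,807.91 → $26,810; Unit G1 107,202.09 → $107,200.

Unit 2B: $60,460; Unit 4A: $26,810; Unit 3A: $74,480; Unit G1: $107,200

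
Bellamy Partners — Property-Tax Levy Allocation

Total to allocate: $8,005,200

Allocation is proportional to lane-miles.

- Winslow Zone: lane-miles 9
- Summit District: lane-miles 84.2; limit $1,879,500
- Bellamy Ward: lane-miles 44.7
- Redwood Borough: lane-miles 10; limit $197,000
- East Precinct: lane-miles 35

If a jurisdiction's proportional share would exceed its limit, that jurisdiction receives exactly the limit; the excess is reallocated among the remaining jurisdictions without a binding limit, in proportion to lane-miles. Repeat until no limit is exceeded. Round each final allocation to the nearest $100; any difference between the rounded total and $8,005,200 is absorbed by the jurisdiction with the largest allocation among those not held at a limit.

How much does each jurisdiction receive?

Winslow Zone: $601,600 · Summit District: $1,879,500 · Bellamy Ward: $2,987,700 · Redwood Borough: $197,000 · East Precinct: $2,339,400

Sum of lane-miles: 182.9.
Pro-rata shares before constraints: Winslow Zone 393,913.61; Summit District 3,685,280.70; Bellamy Ward 1,956,437.62; Redwood Borough 437,681.79; East Precinct 1,531,886.28.
Cap binds for Summit District ($1,879,500), Redwood Borough ($197,000); balance $5,928,700 reallocated over remaining lane-miles 88.7.
Shares after redistribution: Winslow Zone 601,559.19 → $601,600; Bellamy Ward 2,987,743.97 → $2,987,700; East Precinct 2,339,396.84 → $2,339,400.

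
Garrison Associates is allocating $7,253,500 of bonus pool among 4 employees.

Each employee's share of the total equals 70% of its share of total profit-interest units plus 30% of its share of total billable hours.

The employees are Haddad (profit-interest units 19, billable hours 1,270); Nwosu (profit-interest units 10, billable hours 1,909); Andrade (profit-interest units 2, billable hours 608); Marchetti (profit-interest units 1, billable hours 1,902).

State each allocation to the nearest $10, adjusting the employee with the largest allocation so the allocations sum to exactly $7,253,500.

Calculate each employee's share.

Haddad: $3,500,510 · Nwosu: $2,316,900 · Andrade: $549,900 · Marchetti: $886,190

Profit-interest units total 32; billable hours total 5,689.
Blended shares (70% profit-interest units + 30% billable hours): Haddad 0.4826; Nwosu 0.3194; Andrade 0.0758; Marchetti 0.1222.
Pro-rata amounts: Haddad 3,500,512.61; Nwosu 2,316,898.14; Andrade 549,901.43; Marchetti 886,187.82.
At nearest $10: Haddad $3,500,510; Nwosu $2,316,900; Andrade $549,900; Marchetti $886,190. Sum = $7,253,500.
No rounding difference to absorb.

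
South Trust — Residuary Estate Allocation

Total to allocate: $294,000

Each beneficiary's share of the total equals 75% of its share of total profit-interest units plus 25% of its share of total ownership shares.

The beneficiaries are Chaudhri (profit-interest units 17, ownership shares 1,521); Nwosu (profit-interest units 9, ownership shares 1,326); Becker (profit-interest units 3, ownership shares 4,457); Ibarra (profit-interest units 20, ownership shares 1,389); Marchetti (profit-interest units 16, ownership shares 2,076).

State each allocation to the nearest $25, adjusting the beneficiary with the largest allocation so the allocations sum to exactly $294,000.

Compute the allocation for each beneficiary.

Chaudhri: $68,050 · Nwosu: $39,575 · Becker: $40,600 · Ibarra: $77,325 · Marchetti: $68,450

Profit-interest units total 65; ownership shares total 10,769.
Composite weights (75% profit-interest units + 25% ownership shares): Chaudhri 0.2315; Nwosu 0.1346; Becker 0.1381; Ibarra 0.2630; Marchetti 0.2328.
Raw shares: Chaudhri 68,050.28; Nwosu 39,580.91; Becker 40,596.60; Ibarra 77,326.28; Marchetti 68,445.93.
After rounding ($25): Chaudhri $68,050; Nwosu $39,575; Becker $40,600; Ibarra $77,325; Marchetti $68,450. Sum = $294,000.
No rounding difference to absorb.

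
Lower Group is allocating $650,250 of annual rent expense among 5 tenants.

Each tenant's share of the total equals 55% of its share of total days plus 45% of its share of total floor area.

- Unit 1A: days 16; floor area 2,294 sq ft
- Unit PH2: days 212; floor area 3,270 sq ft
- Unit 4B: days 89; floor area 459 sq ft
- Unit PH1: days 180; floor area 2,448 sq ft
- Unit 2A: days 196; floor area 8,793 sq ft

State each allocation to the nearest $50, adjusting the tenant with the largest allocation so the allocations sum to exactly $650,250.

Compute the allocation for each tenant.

Totals — days 693, floor area 17,264.
Blended shares (55% days + 45% floor area): Unit 1A 0.0725; Unit PH2 0.2535; Unit 4B 0.0826; Unit PH1 0.2067; Unit 2A 0.3848.
Pro-rata amounts: Unit 1A 47,138.81; Unit PH2 164,831.31; Unit 4B 53,710.08; Unit PH1 134,384.71; Unit 2A 250,185.09.
At nearest $50: Unit 1A $47,150; Unit PH2 $164,850; Unit 4B $53,700; Unit PH1 $134,400; Unit 2A $250,200. Sum = $650,300.
Difference $650,250 − $650,300 = −$50 applied to largest allocation (Unit 2A): Unit 2A becomes $250,150.

Unit 1A: $47,150; Unit PH2: $164,850; Unit 4B: $53,700; Unit PH1: $134,400; Unit 2A: $250,150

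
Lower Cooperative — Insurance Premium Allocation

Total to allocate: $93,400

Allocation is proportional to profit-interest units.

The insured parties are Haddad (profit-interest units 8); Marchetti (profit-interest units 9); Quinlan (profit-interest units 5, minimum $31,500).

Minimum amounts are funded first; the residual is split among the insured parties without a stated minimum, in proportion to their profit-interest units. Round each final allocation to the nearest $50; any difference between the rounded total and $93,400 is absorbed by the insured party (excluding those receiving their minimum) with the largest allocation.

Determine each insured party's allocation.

Haddad: $29,150; Marchetti: $32,750; Quinlan: $31,500

Minimums first: Quinlan $31,500. Balance $61,900.
Balance split over remaining profit-interest units 17: Haddad 29,129.41 → $29,150; Marchetti 32,770.59 → $32,750.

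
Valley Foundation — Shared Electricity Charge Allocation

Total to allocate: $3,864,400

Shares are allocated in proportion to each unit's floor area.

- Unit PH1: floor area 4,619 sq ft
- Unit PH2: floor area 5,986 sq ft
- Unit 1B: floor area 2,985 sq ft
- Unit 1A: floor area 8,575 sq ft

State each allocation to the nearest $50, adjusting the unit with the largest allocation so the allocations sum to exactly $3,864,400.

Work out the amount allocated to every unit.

Combined floor area = 22,165.
Pro-rata amounts: Unit PH1 4,619/22,165 × $3,864,400 = 805,308.53; Unit PH2 5,986/22,165 × $3,864,400 = 1,043,640.80; Unit 1B 2,985/22,165 × $3,864,400 = 520,425.63; Unit 1A 8,575/22,165 × $3,864,400 = 1,495,025.04.
After rounding ($50): Unit PH1 $805,300; Unit PH2 $1,043,650; Unit 1B $520,450; Unit 1A $1,495,050. Sum = $3,864,450.
Difference $3,864,400 − $3,864,450 = −$50 applied to largest allocation (Unit 1A): Unit 1A becomes $1,495,000.

Unit PH1: $805,300 | Unit PH2: $1,043,650 | Unit 1B: $520,450 | Unit 1A: $1,495,000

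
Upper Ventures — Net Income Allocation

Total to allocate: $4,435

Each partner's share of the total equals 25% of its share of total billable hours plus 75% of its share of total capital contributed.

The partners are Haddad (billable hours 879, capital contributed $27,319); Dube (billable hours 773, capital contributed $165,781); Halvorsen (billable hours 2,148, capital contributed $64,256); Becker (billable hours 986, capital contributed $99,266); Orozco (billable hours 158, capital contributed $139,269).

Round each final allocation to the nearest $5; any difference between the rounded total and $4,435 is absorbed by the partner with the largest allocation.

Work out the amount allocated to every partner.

Haddad: $380 · Dube: $1,285 · Halvorsen: $915 · Becker: $885 · Orozco: $970

Billable hours total 4,944; capital contributed total 495,891.
Blended shares (25% billable hours + 75% capital contributed): Haddad 0.0858; Dube 0.2898; Halvorsen 0.2058; Becker 0.2000; Orozco 0.2186.
Raw shares: Haddad 380.37; Dube 1,285.35; Halvorsen 912.72; Becker 886.96; Orozco 969.60.
Rounded to nearest $5: Haddad $380; Dube $1,285; Halvorsen $915; Becker $885; Orozco $970. Sum = $4,435.
Sum already equals the total — no adjustment.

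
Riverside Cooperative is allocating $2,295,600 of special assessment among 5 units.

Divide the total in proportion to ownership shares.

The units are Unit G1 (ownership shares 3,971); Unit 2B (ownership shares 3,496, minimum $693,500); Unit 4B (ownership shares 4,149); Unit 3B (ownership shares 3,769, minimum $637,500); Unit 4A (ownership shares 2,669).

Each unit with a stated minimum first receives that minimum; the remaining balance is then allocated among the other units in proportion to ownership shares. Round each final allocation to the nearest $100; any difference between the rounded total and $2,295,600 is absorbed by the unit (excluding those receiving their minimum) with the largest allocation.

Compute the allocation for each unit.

Unit G1: $355,000 · Unit 2B: $693,500 · Unit 4B: $371,000 · Unit 3B: $637,500 · Unit 4A: $238,600

Guaranteed amounts: Unit 2B $693,500; Unit 3B $637,500. Residual $964,600.
Residual split over remaining ownership shares 10,789: Unit G1 355,030.74 → $355,000; Unit 4B 370,944.98 → $370,900; Unit 4A 238,624.28 → $238,600.
Rounding difference +$100 applied to Unit 4B → $371,000.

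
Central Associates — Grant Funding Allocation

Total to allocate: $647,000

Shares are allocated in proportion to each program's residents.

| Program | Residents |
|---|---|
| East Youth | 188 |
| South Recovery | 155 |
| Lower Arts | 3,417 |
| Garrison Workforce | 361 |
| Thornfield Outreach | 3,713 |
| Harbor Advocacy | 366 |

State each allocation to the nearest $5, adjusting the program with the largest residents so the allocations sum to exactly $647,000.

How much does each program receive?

Combined residents = 8,200.
Proportional shares: East Youth 188/8,200 × $647,000 = 14,833.66; South Recovery 155/8,200 × $647,000 = 12,229.88; Lower Arts 3,417/8,200 × $647,000 = 269,609.63; Garrison Workforce 361/8,200 × $647,000 = 28,483.78; Thornfield Outreach 3,713/8,200 × $647,000 = 292,964.76; Harbor Advocacy 366/8,200 × $647,000 = 28,878.29.
Rounded to nearest $5: East Youth $14,835; South Recovery $12,230; Lower Arts $269,610; Garrison Workforce $28,485; Thornfield Outreach $292,965; Harbor Advocacy $28,880. Sum = $647,005.
Difference $647,000 − $647,005 = −$5 applied to largest residents (Thornfield Outreach): Thornfield Outreach becomes $292,960.

East Youth: $14,835 | South Recovery: $12,230 | Lower Arts: $269,610 | Garrison Workforce: $28,485 | Thornfield Outreach: $292,960 | Harbor Advocacy: $28,880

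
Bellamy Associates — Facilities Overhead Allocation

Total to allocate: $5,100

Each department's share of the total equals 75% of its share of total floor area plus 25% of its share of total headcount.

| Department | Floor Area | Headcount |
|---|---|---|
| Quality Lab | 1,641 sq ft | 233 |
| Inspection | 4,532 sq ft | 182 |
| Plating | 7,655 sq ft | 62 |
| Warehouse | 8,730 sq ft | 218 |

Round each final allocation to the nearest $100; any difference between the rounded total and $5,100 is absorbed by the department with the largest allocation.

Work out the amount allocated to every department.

Quality Lab: $700 | Inspection: $1,100 | Plating: $1,400 | Warehouse: $1,900

Floor area total 22,558; headcount total 695.
Blended shares (75% floor area + 25% headcount): Quality Lab 0.1384; Inspection 0.2161; Plating 0.2768; Warehouse 0.3687.
Unrounded shares: Quality Lab 705.70; Inspection 1,102.34; Plating 1,411.75; Warehouse 1,880.21.
At nearest $100: Quality Lab $700; Inspection $1,100; Plating $1,400; Warehouse $1,900. Sum = $5,100.
Rounded total matches; no reconciliation needed.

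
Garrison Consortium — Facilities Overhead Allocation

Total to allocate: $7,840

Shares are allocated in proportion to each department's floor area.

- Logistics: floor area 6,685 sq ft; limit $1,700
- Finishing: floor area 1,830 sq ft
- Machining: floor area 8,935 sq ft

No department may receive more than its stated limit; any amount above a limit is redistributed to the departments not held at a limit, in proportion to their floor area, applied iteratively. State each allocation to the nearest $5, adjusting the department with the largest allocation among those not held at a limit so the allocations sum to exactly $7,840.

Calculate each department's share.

Logistics: $1,700 | Finishing: $1,045 | Machining: $5,095

Total floor area = 17,450.
Unconstrained shares: Logistics 3,003.46; Finishing 822.19; Machining 4,014.35.
Held at cap: Logistics ($1,700); remaining pool $6,140 reallocated over remaining floor area 10,765.
Redistributed shares: Finishing 1,043.77 → $1,045; Machining 5,096.23 → $5,095.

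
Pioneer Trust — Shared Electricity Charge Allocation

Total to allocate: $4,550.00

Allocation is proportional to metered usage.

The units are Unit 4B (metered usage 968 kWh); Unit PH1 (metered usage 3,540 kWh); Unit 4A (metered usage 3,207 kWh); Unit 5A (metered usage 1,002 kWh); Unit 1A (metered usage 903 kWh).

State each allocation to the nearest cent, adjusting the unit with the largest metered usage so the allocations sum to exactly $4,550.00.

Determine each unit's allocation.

Unit 4B: $457.84 | Unit PH1: $1,674.33 | Unit 4A: $1,516.82 | Unit 5A: $473.92 | Unit 1A: $427.09

Total metered usage = 968 + 3,540 + 3,207 + 1,002 + 903 = 9,620.
Pro-rata amounts: Unit 4B 457.8378; Unit PH1 1,674.3243; Unit 4A 1,516.8243; Unit 5A 473.9189; Unit 1A 427.0946.
Rounded to nearest cent: Unit 4B $457.84; Unit PH1 $1,674.32; Unit 4A $1,516.82; Unit 5A $473.92; Unit 1A $427.09. Sum = $4,549.99.
Difference $4,550.00 − $4,549.99 = +$0.01 applied to largest metered usage (Unit PH1): Unit PH1 becomes $1,674.33.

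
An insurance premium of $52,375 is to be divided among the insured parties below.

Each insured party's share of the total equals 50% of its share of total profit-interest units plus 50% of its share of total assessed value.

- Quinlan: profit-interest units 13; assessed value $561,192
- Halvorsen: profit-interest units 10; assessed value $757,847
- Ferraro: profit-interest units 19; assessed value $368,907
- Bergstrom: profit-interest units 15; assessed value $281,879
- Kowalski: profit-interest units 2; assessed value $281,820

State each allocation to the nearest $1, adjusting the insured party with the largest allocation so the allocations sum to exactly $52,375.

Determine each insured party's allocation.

Profit-interest units total 59; assessed value total 2,251,645.
Composite weights (50% profit-interest units + 50% assessed value): Quinlan 0.2348; Halvorsen 0.2530; Ferraro 0.2429; Bergstrom 0.1897; Kowalski 0.0795.
Proportional shares: Quinlan 12,297.01; Halvorsen 13,252.61; Ferraro 12,723.79; Bergstrom 9,936.20; Kowalski 4,165.39.
Rounded to nearest $1: Quinlan $12,297; Halvorsen $13,253; Ferraro $12,724; Bergstrom $9,936; Kowalski $4,165. Sum = $52,375.
Sum already equals the total — no adjustment.

Quinlan: $12,297 | Halvorsen: $13,253 | Ferraro: $12,724 | Bergstrom: $9,936 | Kowalski: $4,165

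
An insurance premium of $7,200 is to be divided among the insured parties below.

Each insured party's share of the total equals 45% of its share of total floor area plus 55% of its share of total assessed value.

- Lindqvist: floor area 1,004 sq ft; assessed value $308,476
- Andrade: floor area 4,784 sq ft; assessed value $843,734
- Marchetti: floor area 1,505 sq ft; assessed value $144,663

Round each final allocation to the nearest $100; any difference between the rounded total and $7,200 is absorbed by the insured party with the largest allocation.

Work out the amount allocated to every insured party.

Lindqvist: $1,400 | Andrade: $4,700 | Marchetti: $1,100

Floor area total 7,293; assessed value total 1,296,873.
Composite weights (45% floor area + 55% assessed value): Lindqvist 0.1928; Andrade 0.6530; Marchetti 0.1542.
Proportional shares: Lindqvist 1,387.97; Andrade 4,701.69; Marchetti 1,110.34.
At nearest $100: Lindqvist $1,400; Andrade $4,700; Marchetti $1,100. Sum = $7,200.
Sum already equals the total — no adjustment.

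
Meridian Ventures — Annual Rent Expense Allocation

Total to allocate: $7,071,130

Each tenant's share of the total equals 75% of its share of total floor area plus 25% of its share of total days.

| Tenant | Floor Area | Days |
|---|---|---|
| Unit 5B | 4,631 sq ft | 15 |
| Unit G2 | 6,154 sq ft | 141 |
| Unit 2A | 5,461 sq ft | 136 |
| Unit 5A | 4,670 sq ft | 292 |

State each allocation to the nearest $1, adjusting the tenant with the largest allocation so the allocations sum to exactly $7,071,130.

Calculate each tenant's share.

Totals — floor area 20,916, days 584.
Composite weights (75% floor area + 25% days): Unit 5B 0.1725; Unit G2 0.2810; Unit 2A 0.2540; Unit 5A 0.2925.
Pro-rata amounts: Unit 5B 1,219,616.61; Unit G2 1,987,185.36; Unit 2A 1,796,336.91; Unit 5A 2,067,991.12.
Rounded to nearest $1: Unit 5B $1,219,617; Unit G2 $1,987,185; Unit 2A $1,796,337; Unit 5A $2,067,991. Sum = $7,071,130.
No rounding difference to absorb.

Unit 5B: $1,219,617 | Unit G2: $1,987,185 | Unit 2A: $1,796,337 | Unit 5A: $2,067,991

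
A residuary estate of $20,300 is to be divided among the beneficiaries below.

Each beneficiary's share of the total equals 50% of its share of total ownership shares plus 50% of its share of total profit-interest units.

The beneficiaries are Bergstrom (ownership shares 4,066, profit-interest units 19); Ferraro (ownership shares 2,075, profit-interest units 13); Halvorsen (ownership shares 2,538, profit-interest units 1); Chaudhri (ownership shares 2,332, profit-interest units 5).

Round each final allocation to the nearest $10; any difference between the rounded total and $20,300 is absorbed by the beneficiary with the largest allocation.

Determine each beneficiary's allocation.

Ownership shares total 11,011; profit-interest units total 38.
Combined weights (50% ownership shares + 50% profit-interest units): Bergstrom 0.4346; Ferraro 0.2653; Halvorsen 0.1284; Chaudhri 0.1717.
Proportional shares: Bergstrom 8,823.06; Ferraro 5,385.11; Halvorsen 2,606.65; Chaudhri 3,485.18.
At nearest $10: Bergstrom $8,820; Ferraro $5,390; Halvorsen $2,610; Chaudhri $3,490. Sum = $20,310.
Difference $20,300 − $20,310 = −$10 applied to largest allocation (Bergstrom): Bergstrom becomes $8,810.

Bergstrom: $8,810 | Ferraro: $5,390 | Halvorsen: $2,610 | Chaudhri: $3,490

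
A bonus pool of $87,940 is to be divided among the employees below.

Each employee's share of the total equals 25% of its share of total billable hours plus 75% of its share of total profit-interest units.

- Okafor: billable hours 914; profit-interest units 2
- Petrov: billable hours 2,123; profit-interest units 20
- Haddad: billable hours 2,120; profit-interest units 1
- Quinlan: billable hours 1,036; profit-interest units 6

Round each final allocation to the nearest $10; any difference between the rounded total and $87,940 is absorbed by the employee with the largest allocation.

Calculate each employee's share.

Okafor: $7,790; Petrov: $53,030; Haddad: $9,800; Quinlan: $17,320

Totals — billable hours 6,193, profit-interest units 29.
Combined weights (25% billable hours + 75% profit-interest units): Okafor 0.0886; Petrov 0.6029; Haddad 0.1114; Quinlan 0.1970.
Pro-rata amounts: Okafor 7,793.30; Petrov 53,022.81; Haddad 9,800.26; Quinlan 17,323.64.
At nearest $10: Okafor $7,790; Petrov $53,020; Haddad $9,800; Quinlan $17,320. Sum = $87,930.
Difference $87,940 − $87,930 = +$10 applied to largest allocation (Petrov): Petrov becomes $53,030.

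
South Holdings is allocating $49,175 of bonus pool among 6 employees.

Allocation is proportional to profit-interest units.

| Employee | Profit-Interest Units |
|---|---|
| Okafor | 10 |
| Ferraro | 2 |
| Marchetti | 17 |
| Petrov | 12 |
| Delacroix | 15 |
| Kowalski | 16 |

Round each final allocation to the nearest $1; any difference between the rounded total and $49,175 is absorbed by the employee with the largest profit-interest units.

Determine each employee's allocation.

Sum of profit-interest units: 72.
Proportional shares: Okafor 10/72 × $49,175 = 6,829.86; Ferraro 2/72 × $49,175 = 1,365.97; Marchetti 17/72 × $49,175 = 11,610.76; Petrov 12/72 × $49,175 = 8,195.83; Delacroix 15/72 × $49,175 = 10,244.79; Kowalski 16/72 × $49,175 = 10,927.78.
At nearest $1: Okafor $6,830; Ferraro $1,366; Marchetti $11,611; Petrov $8,196; Delacroix $10,245; Kowalski $10,928. Sum = $49,176.
Difference $49,175 − $49,176 = −$1 applied to largest profit-interest units (Marchetti): Marchetti becomes $11,610.

Okafor: $6,830 | Ferraro: $1,366 | Marchetti: $11,610 | Petrov: $8,196 | Delacroix: $10,245 | Kowalski: $10,928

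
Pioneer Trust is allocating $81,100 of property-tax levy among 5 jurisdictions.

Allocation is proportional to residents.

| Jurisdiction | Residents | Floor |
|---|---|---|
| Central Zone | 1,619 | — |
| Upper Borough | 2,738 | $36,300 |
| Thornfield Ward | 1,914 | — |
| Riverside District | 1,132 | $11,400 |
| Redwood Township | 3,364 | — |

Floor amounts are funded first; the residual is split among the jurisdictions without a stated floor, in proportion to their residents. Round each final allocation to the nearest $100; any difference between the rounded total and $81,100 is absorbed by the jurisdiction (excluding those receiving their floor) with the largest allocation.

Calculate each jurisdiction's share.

Guaranteed amounts: Upper Borough $36,300; Riverside District $11,400. Remaining pool $33,400.
Remaining pool split over remaining residents 6,897: Central Zone 7,840.31 → $7,800; Thornfield Ward 9,268.90 → $9,300; Redwood Township 16,290.79 → $16,300.

Central Zone: $7,800 · Upper Borough: $36,300 · Thornfield Ward: $9,300 · Riverside District: $11,400 · Redwood Township: $16,300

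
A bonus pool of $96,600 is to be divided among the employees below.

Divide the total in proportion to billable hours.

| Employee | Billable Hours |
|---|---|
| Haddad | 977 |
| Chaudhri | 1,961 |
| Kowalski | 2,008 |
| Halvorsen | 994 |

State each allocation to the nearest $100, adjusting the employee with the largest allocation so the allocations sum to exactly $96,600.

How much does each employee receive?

Haddad: $15,900; Chaudhri: $31,900; Kowalski: $32,600; Halvorsen: $16,200

Total billable hours = 5,940.
Proportional shares: Haddad 977/5,940 × $96,600 = 15,888.59; Chaudhri 1,961/5,940 × $96,600 = 31,891.01; Kowalski 2,008/5,940 × $96,600 = 32,655.35; Halvorsen 994/5,940 × $96,600 = 16,165.05.
At nearest $100: Haddad $15,900; Chaudhri $31,900; Kowalski $32,700; Halvorsen $16,200. Sum = $96,700.
Difference $96,600 − $96,700 = −$100 applied to largest allocation (Kowalski): Kowalski becomes $32,600.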